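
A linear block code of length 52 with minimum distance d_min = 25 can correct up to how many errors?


Correction capability = floor((d-1)/2) = floor((25-1)/2) = 12

12 errors


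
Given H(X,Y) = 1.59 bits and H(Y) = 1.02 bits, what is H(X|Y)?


H(X|Y) = H(X,Y) - H(Y) = 1.59 - 1.02 = 0.57

0.57 bits


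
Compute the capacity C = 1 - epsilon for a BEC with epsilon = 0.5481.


C = 1 - epsilon = 1 - 0.5481 = 0.4519

0.4519 bits


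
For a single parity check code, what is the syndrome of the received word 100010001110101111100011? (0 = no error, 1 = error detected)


Syndrome = XOR of all bits = 1 XOR 0 XOR 0 XOR 0 XOR 1 XOR 0 XOR 0 XOR 0 XOR 1 XOR 1 XOR 1 XOR 0 XOR 1 XOR 0 XOR 1 XOR 1 XOR 1 XOR 1 XOR 1 XOR 0 XOR 0 XOR 0 XOR 1 XOR 1 = 1

1


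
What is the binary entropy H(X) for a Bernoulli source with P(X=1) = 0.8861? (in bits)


H = -p*log2(p) - (1-p)*log2(1-p). -0.8861*log2(0.8861) = 0.154588; -0.1139*log2(0.1139) = 0.356981. H = 0.154588 + 0.356981 = 0.5116

0.5116 bits


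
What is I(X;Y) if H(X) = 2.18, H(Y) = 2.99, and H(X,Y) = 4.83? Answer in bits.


I(X;Y) = H(X) + H(Y) - H(X,Y) = 2.18 + 2.99 - 4.83 = 0.34

0.34 bits


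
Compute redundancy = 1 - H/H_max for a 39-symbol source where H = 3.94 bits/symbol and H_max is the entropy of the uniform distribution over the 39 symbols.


H_max = log2(K) = log2(39) = 5.2854 bits/symbol. Redundancy = 1 - H/H_max = 1 - 3.94/5.2854 = 1 - 0.7454 = 0.2546

0.2546


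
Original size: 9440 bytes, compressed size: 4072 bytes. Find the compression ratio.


Ratio = original / compressed = 9440 / 4072 = 2.3183

2.3183


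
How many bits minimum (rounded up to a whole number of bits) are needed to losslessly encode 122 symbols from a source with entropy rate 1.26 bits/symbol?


Minimum bits >= n * H = 122 * 1.26 = 153.72, rounded up to a whole number of bits = 154

154 bits


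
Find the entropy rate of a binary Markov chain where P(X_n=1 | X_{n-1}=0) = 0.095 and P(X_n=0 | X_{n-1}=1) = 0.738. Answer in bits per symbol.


Stationary distribution: pi_0 = p10/(p01+p10) = 0.886, pi_1 = 0.114. Entropy rate H' = pi_0*H(p01) + pi_1*H(p10) = 0.886*0.4529 + 0.114*0.8297 = 0.4959

0.4959 bits/symbol


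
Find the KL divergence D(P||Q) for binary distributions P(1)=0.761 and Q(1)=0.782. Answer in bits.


KL = p*log2(p/q) + (1-p)*log2((1-p)/(1-q)) = 0.761*log2(0.761/0.782) + 0.239*log2(0.239/0.218) = 0.0018

0.0018 bits


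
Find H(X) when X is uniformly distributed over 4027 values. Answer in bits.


H = log2(n) = log2(4027) = 11.9755

11.9755 bits


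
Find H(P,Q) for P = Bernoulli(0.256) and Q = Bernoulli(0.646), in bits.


H(P,Q) = -p*log2(q) - (1-p)*log2(1-q). -0.256*log2(0.646) = 0.161381; -0.744*log2(0.354) = 1.114645. H(P,Q) = 0.161381 + 1.114645 = 1.276

1.276 bits


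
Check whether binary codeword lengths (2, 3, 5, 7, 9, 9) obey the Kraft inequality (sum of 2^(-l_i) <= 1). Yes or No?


Kraft sum = sum(2^(-l_i)) = 0.418, need <= 1. Result: satisfied (a binary prefix-free code with these lengths exists)

Yes


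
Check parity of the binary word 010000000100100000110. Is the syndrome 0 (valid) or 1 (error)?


Syndrome = XOR of all bits = 0 XOR 1 XOR 0 XOR 0 XOR 0 XOR 0 XOR 0 XOR 0 XOR 0 XOR 1 XOR 0 XOR 0 XOR 1 XOR 0 XOR 0 XOR 0 XOR 0 XOR 0 XOR 1 XOR 1 XOR 0 = 1

1


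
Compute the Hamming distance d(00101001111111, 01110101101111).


Count differing positions: . ^ . ^ ^ ^ . . . ^ . . . . = 5 differences

5


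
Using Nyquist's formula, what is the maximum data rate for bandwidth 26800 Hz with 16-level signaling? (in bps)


Rate = 2 * B * log2(M) = 2 * 26800 * 4.0 = 214400.0

214400.0 bps


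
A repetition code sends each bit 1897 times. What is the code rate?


Rate = k/n = 1/1897

1/1897


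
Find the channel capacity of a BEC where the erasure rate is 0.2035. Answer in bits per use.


C = 1 - epsilon = 1 - 0.2035 = 0.7965

0.7965 bits


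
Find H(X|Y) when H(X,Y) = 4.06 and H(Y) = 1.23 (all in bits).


H(X|Y) = H(X,Y) - H(Y) = 4.06 - 1.23 = 2.83

2.83 bits


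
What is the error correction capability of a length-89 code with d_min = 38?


Correction capability = floor((d-1)/2) = floor((38-1)/2) = 18

18 errors


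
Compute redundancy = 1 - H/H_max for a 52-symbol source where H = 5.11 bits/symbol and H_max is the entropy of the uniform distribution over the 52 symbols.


H_max = log2(K) = log2(52) = 5.7004 bits/symbol. Redundancy = 1 - H/H_max = 1 - 5.11/5.7004 = 1 - 0.8964 = 0.1036

0.1036


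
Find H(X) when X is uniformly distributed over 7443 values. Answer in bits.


H = log2(n) = log2(7443) = 12.8617

12.8617 bits


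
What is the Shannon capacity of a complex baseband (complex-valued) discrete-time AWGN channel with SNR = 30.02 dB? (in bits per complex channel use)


SNR_linear = 10^(30.02/10) = 1004.6158; C = log2(1 + SNR_linear) = log2(1 + 1004.6158) = 9.9739

9.9739 bits/channel use


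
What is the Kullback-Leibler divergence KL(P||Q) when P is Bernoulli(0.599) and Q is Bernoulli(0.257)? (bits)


KL = p*log2(p/q) + (1-p)*log2((1-p)/(1-q)) = 0.599*log2(0.599/0.257) + 0.401*log2(0.401/0.743) = 0.3745

0.3745 bits


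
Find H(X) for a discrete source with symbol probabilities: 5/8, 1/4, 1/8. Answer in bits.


H = -sum(p_i * log2(p_i)). Terms: -(5/8)*log2(5/8) = 0.423795; -(1/4)*log2(1/4) = 0.500000; -(1/8)*log2(1/8) = 0.375000. H = 0.423795 + 0.500000 + 0.375000 = 1.2988

1.2988 bits


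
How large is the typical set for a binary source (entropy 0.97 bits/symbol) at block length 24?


log2|A_typical| = nH = 24 * 0.97 = 23.28, so |A_typical| ~ 2^23.28 = 1.019e+07

1.019e+07


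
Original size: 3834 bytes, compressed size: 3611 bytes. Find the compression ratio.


Ratio = original / compressed = 3834 / 3611 = 1.0618

1.0618


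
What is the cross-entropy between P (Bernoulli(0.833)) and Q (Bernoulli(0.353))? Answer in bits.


H(P,Q) = -p*log2(q) - (1-p)*log2(1-q). -0.833*log2(0.353) = 1.251383; -0.167*log2(0.647) = 0.104903. H(P,Q) = 1.251383 + 0.104903 = 1.3563

1.3563 bits


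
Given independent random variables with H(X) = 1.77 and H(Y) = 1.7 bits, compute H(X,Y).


For independent variables, H(X,Y) = H(X) + H(Y) = 1.77 + 1.7 = 3.47

3.47 bits


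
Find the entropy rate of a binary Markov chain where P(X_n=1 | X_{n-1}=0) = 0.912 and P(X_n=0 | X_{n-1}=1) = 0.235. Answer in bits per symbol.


Stationary distribution: pi_0 = p10/(p01+p10) = 0.2049, pi_1 = 0.7951. Entropy rate H' = pi_0*H(p01) + pi_1*H(p10) = 0.2049*0.4298 + 0.7951*0.7866 = 0.7135

0.7135 bits/symbol


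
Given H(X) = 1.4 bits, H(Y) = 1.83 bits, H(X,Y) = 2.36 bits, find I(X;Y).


I(X;Y) = H(X) + H(Y) - H(X,Y) = 1.4 + 1.83 - 2.36 = 0.87

0.87 bits


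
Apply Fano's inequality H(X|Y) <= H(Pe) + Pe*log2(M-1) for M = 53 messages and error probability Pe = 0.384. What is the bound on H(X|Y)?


H(Pe) = -Pe*log2(Pe) - (1-Pe)*log2(1-Pe) = -0.384*log2(0.384) - 0.616*log2(0.616) = 0.530236 + 0.430583 = 0.9608. Pe*log2(M-1) = 0.384*log2(52) = 2.188969. Bound = H(Pe) + Pe*log2(M-1) = 0.530236 + 0.430583 + 2.188969 = 3.1498

3.1498 bits


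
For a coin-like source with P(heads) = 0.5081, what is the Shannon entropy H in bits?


H = -p*log2(p) - (1-p)*log2(1-p). -0.5081*log2(0.5081) = 0.496320; -0.4919*log2(0.4919) = 0.503491. H = 0.496320 + 0.503491 = 0.9998

0.9998 bits


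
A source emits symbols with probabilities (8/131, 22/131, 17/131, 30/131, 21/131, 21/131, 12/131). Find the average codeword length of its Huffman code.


Huffman construction (repeatedly merge the two least-probable nodes; each merge adds 1 bit to every symbol beneath it): 8/131 + 12/131 = 20/131; 17/131 + 20/131 = 37/131; 21/131 + 21/131 = 42/131; 22/131 + 30/131 = 52/131; 37/131 + 42/131 = 79/131; 52/131 + 79/131 = 1. Resulting codeword lengths (in the order the probabilities were given): (4, 2, 3, 2, 3, 3, 4). L_avg = sum(p_i * l_i) = 8/131*4 + 22/131*2 + 17/131*3 + 30/131*2 + 21/131*3 + 21/131*3 + 12/131*4 = 361/131 = 2.7557

2.7557 bits


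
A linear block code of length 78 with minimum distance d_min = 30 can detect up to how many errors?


Detection capability = d_min - 1 = 30 - 1 = 29

29 errors


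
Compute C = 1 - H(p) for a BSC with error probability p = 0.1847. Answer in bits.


H(p) = -p*log2(p) - (1-p)*log2(1-p) = -0.1847*log2(0.1847) - 0.8153*log2(0.8153) = 0.450067 + 0.240185 = 0.6903. C = 1 - H(p) = 1 - 0.6903 = 0.3097

0.3097 bits


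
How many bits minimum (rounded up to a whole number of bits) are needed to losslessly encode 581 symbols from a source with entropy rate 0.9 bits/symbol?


Minimum bits >= n * H = 581 * 0.9 = 522.9, rounded up to a whole number of bits = 523

523 bits


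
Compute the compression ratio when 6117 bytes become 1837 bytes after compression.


Ratio = original / compressed = 6117 / 1837 = 3.3299

3.3299


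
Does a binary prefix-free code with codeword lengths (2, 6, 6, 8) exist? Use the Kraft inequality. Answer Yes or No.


Kraft sum = sum(2^(-l_i)) = 0.2852, need <= 1. Result: satisfied (a binary prefix-free code with these lengths exists)

Yes


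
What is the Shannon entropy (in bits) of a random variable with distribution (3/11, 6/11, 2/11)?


H = -sum(p_i * log2(p_i)). Terms: -(3/11)*log2(3/11) = 0.511219; -(6/11)*log2(6/11) = 0.476983; -(2/11)*log2(2/11) = 0.447169. H = 0.511219 + 0.476983 + 0.447169 = 1.4354

1.4354 bits


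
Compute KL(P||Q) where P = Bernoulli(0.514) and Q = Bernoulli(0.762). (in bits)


KL = p*log2(p/q) + (1-p)*log2((1-p)/(1-q)) = 0.514*log2(0.514/0.762) + 0.486*log2(0.486/0.238) = 0.2086

0.2086 bits


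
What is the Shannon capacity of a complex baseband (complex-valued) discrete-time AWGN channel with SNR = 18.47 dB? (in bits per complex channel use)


SNR_linear = 10^(18.47/10) = 70.3072; C = log2(1 + SNR_linear) = log2(1 + 70.3072) = 6.156

6.156 bits/channel use


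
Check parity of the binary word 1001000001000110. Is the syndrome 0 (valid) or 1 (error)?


Syndrome = XOR of all bits = 1 XOR 0 XOR 0 XOR 1 XOR 0 XOR 0 XOR 0 XOR 0 XOR 0 XOR 1 XOR 0 XOR 0 XOR 0 XOR 1 XOR 1 XOR 0 = 1

1


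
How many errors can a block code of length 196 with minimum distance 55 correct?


Correction capability = floor((d-1)/2) = floor((55-1)/2) = 27

27 errors


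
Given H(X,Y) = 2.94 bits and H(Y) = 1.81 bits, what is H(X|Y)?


H(X|Y) = H(X,Y) - H(Y) = 2.94 - 1.81 = 1.13

1.13 bits


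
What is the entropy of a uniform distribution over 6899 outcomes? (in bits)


H = log2(n) = log2(6899) = 12.7522

12.7522 bits


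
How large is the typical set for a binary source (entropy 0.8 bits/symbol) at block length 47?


log2|A_typical| = nH = 47 * 0.8 = 37.6, so |A_typical| ~ 2^37.6 = 2.083e+11

2.083e+11


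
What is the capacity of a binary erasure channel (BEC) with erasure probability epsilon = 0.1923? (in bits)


C = 1 - epsilon = 1 - 0.1923 = 0.8077

0.8077 bits


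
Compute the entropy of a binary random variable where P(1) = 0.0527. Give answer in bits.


H = -p*log2(p) - (1-p)*log2(1-p). -0.0527*log2(0.0527) = 0.223767; -0.9473*log2(0.9473) = 0.073990. H = 0.223767 + 0.073990 = 0.2978

0.2978 bits


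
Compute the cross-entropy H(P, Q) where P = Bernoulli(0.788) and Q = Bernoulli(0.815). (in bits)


H(P,Q) = -p*log2(q) - (1-p)*log2(1-q). -0.788*log2(0.815) = 0.232561; -0.212*log2(0.185) = 0.516093. H(P,Q) = 0.232561 + 0.516093 = 0.7487

0.7487 bits


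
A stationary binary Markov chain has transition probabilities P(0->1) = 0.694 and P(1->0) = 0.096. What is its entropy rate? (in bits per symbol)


Stationary distribution: pi_0 = p10/(p01+p10) = 0.1215, pi_1 = 0.8785. Entropy rate H' = pi_0*H(p01) + pi_1*H(p10) = 0.1215*0.8885 + 0.8785*0.4562 = 0.5087

0.5087 bits/symbol


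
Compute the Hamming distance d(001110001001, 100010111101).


Count differing positions: ^ . ^ ^ . . ^ ^ . ^ . . = 6 differences

6


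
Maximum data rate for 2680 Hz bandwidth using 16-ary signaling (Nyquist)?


Rate = 2 * B * log2(M) = 2 * 2680 * 4.0 = 21440.0

21440.0 bps


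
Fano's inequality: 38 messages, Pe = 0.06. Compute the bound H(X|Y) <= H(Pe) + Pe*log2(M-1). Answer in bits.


H(Pe) = -Pe*log2(Pe) - (1-Pe)*log2(1-Pe) = -0.06*log2(0.06) - 0.94*log2(0.94) = 0.243534 + 0.083911 = 0.3274. Pe*log2(M-1) = 0.06*log2(37) = 0.312567. Bound = H(Pe) + Pe*log2(M-1) = 0.243534 + 0.083911 + 0.312567 = 0.64

0.64 bits


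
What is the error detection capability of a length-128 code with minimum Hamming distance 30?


Detection capability = d_min - 1 = 30 - 1 = 29

29 errors


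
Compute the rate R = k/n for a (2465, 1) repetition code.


Rate = k/n = 1/2465

1/2465


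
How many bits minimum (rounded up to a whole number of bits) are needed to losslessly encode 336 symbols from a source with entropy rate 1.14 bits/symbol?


Minimum bits >= n * H = 336 * 1.14 = 383.04, rounded up to a whole number of bits = 384

384 bits


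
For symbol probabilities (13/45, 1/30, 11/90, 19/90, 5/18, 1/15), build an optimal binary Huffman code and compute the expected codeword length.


Huffman construction (repeatedly merge the two least-probable nodes; each merge adds 1 bit to every symbol beneath it): 1/30 + 1/15 = 1/10; 1/10 + 11/90 = 2/9; 19/90 + 2/9 = 13/30; 5/18 + 13/45 = 17/30; 13/30 + 17/30 = 1. Resulting codeword lengths (in the order the probabilities were given): (2, 4, 3, 2, 2, 4). L_avg = sum(p_i * l_i) = 13/45*2 + 1/30*4 + 11/90*3 + 19/90*2 + 5/18*2 + 1/15*4 = 209/90 = 2.3222

2.3222 bits


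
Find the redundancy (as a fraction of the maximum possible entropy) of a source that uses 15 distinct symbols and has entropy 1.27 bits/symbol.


H_max = log2(K) = log2(15) = 3.9069 bits/symbol. Redundancy = 1 - H/H_max = 1 - 1.27/3.9069 = 1 - 0.3251 = 0.6749

0.6749


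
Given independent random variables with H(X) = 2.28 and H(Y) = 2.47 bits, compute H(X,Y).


For independent variables, H(X,Y) = H(X) + H(Y) = 2.28 + 2.47 = 4.75

4.75 bits


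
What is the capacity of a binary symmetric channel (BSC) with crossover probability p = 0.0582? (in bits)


H(p) = -p*log2(p) - (1-p)*log2(1-p) = -0.0582*log2(0.0582) - 0.9418*log2(0.9418) = 0.238785 + 0.081473 = 0.3203. C = 1 - H(p) = 1 - 0.3203 = 0.6797

0.6797 bits


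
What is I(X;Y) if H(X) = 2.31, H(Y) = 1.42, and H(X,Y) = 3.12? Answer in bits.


I(X;Y) = H(X) + H(Y) - H(X,Y) = 2.31 + 1.42 - 3.12 = 0.61

0.61 bits


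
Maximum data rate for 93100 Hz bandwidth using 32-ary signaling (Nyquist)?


Rate = 2 * B * log2(M) = 2 * 93100 * 5.0 = 931000.0

931000.0 bps


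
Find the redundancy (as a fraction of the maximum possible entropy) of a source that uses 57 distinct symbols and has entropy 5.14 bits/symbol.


H_max = log2(K) = log2(57) = 5.8329 bits/symbol. Redundancy = 1 - H/H_max = 1 - 5.14/5.8329 = 1 - 0.8812 = 0.1188

0.1188


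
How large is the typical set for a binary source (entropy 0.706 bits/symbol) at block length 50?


log2|A_typical| = nH = 50 * 0.706 = 35.3, so |A_typical| ~ 2^35.3 = 4.230e+10

4.230e+10


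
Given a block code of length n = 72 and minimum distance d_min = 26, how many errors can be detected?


Detection capability = d_min - 1 = 26 - 1 = 25

25 errors


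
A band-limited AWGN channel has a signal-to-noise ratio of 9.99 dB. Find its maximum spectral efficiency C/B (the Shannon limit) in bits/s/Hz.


SNR_linear = 10^(9.99/10) = 9.977; C/B = log2(1 + SNR_linear) = log2(1 + 9.977) = 3.4564

3.4564 bits/s/Hz


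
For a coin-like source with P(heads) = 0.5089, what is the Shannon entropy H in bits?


H = -p*log2(p) - (1-p)*log2(1-p). -0.5089*log2(0.5089) = 0.495946; -0.4911*log2(0.4911) = 0.503825. H = 0.495946 + 0.503825 = 0.9998

0.9998 bits


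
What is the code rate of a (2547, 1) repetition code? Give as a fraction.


Rate = k/n = 1/2547

1/2547


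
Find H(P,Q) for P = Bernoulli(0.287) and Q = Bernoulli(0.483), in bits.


H(P,Q) = -p*log2(q) - (1-p)*log2(1-q). -0.287*log2(0.483) = 0.301323; -0.713*log2(0.517) = 0.678608. H(P,Q) = 0.301323 + 0.678608 = 0.9799

0.9799 bits


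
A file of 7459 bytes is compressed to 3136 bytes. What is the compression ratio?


Ratio = original / compressed = 7459 / 3136 = 2.3785

2.3785


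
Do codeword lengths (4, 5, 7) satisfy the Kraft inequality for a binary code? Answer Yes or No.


Kraft sum = sum(2^(-l_i)) = 0.1016, need <= 1. Result: satisfied (a binary prefix-free code with these lengths exists)

Yes


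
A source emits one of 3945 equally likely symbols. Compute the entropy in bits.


H = log2(n) = log2(3945) = 11.9458

11.9458 bits


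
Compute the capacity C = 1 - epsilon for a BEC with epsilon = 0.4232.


C = 1 - epsilon = 1 - 0.4232 = 0.5768

0.5768 bits


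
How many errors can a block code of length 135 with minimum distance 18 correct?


Correction capability = floor((d-1)/2) = floor((18-1)/2) = 8

8 errors


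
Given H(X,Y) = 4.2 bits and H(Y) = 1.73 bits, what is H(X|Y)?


H(X|Y) = H(X,Y) - H(Y) = 4.2 - 1.73 = 2.47

2.47 bits


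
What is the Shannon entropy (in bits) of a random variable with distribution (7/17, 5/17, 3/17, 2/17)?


H = -sum(p_i * log2(p_i)). Terms: -(7/17)*log2(7/17) = 0.527103; -(5/17)*log2(5/17) = 0.519275; -(3/17)*log2(3/17) = 0.441618; -(2/17)*log2(2/17) = 0.363231. H = 0.527103 + 0.519275 + 0.441618 + 0.363231 = 1.8512

1.8512 bits


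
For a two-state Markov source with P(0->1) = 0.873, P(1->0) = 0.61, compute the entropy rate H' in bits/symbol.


Stationary distribution: pi_0 = p10/(p01+p10) = 0.4113, pi_1 = 0.5887. Entropy rate H' = pi_0*H(p01) + pi_1*H(p10) = 0.4113*0.5492 + 0.5887*0.9648 = 0.7938

0.7938 bits/symbol


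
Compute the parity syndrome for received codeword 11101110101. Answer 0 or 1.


Syndrome = XOR of all bits = 1 XOR 1 XOR 1 XOR 0 XOR 1 XOR 1 XOR 1 XOR 0 XOR 1 XOR 0 XOR 1 = 0

0


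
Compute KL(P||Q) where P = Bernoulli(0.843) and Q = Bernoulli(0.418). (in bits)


KL = p*log2(p/q) + (1-p)*log2((1-p)/(1-q)) = 0.843*log2(0.843/0.418) + 0.157*log2(0.157/0.582) = 0.5564

0.5564 bits


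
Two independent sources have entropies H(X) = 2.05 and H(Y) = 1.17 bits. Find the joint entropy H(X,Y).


For independent variables, H(X,Y) = H(X) + H(Y) = 2.05 + 1.17 = 3.22

3.22 bits


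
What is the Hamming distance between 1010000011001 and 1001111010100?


Count differing positions: . . ^ ^ ^ ^ ^ . . ^ ^ . ^ = 8 differences

8


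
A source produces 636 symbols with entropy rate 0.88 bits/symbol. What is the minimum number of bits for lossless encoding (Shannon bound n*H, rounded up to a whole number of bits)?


Minimum bits >= n * H = 636 * 0.88 = 559.68, rounded up to a whole number of bits = 560

560 bits


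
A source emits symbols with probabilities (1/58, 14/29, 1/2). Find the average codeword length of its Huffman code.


Huffman construction (repeatedly merge the two least-probable nodes; each merge adds 1 bit to every symbol beneath it): 1/58 + 14/29 = 1/2; 1/2 + 1/2 = 1. Resulting codeword lengths (in the order the probabilities were given): (2, 2, 1). L_avg = sum(p_i * l_i) = 1/58*2 + 14/29*2 + 1/2*1 = 3/2 = 1.5

1.5 bits


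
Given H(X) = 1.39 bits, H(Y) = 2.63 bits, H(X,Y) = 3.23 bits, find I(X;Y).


I(X;Y) = H(X) + H(Y) - H(X,Y) = 1.39 + 2.63 - 3.23 = 0.79

0.79 bits


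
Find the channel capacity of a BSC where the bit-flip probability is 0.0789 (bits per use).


H(p) = -p*log2(p) - (1-p)*log2(1-p) = -0.0789*log2(0.0789) - 0.9211*log2(0.9211) = 0.289076 + 0.109215 = 0.3983. C = 1 - H(p) = 1 - 0.3983 = 0.6017

0.6017 bits


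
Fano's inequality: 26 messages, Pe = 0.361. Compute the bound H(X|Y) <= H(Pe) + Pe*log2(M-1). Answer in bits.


H(Pe) = -Pe*log2(Pe) - (1-Pe)*log2(1-Pe) = -0.361*log2(0.361) - 0.639*log2(0.639) = 0.530644 + 0.412866 = 0.9435. Pe*log2(M-1) = 0.361*log2(25) = 1.676432. Bound = H(Pe) + Pe*log2(M-1) = 0.530644 + 0.412866 + 1.676432 = 2.6199

2.6199 bits


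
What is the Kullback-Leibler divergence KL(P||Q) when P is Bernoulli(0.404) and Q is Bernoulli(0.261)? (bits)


KL = p*log2(p/q) + (1-p)*log2((1-p)/(1-q)) = 0.404*log2(0.404/0.261) + 0.596*log2(0.596/0.739) = 0.0697

0.0697 bits


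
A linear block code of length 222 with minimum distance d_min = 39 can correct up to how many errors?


Correction capability = floor((d-1)/2) = floor((39-1)/2) = 19

19 errors


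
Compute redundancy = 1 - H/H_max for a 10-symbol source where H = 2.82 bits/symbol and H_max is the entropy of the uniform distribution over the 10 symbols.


H_max = log2(K) = log2(10) = 3.3219 bits/symbol. Redundancy = 1 - H/H_max = 1 - 2.82/3.3219 = 1 - 0.8489 = 0.1511

0.1511


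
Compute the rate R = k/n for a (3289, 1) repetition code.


Rate = k/n = 1/3289

1/3289


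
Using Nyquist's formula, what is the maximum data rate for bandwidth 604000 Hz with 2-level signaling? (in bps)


Rate = 2 * B * log2(M) = 2 * 604000 * 1.0 = 1208000.0

1208000.0 bps


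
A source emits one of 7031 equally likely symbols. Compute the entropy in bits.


H = log2(n) = log2(7031) = 12.7795

12.7795 bits


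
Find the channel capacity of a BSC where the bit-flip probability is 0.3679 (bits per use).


H(p) = -p*log2(p) - (1-p)*log2(1-p) = -0.3679*log2(0.3679) - 0.6321*log2(0.6321) = 0.530738 + 0.418308 = 0.949. C = 1 - H(p) = 1 - 0.949 = 0.051

0.051 bits


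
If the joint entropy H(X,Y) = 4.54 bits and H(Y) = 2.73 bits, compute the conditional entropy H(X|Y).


H(X|Y) = H(X,Y) - H(Y) = 4.54 - 2.73 = 1.81

1.81 bits


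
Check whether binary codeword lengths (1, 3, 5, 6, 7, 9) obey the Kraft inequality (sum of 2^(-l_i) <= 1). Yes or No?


Kraft sum = sum(2^(-l_i)) = 0.6816, need <= 1. Result: satisfied (a binary prefix-free code with these lengths exists)

Yes


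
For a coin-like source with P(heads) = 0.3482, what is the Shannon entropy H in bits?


H = -p*log2(p) - (1-p)*log2(1-p). -0.3482*log2(0.3482) = 0.529965; -0.6518*log2(0.6518) = 0.402486. H = 0.529965 + 0.402486 = 0.9325

0.9325 bits


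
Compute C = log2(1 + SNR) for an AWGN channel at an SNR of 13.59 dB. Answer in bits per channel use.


SNR_linear = 10^(13.59/10) = 22.856; C = log2(1 + SNR_linear) = log2(1 + 22.856) = 4.5763

4.5763 bits/channel use


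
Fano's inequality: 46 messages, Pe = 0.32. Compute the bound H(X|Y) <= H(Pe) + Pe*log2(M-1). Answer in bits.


H(Pe) = -Pe*log2(Pe) - (1-Pe)*log2(1-Pe) = -0.32*log2(0.32) - 0.68*log2(0.68) = 0.526034 + 0.378347 = 0.9044. Pe*log2(M-1) = 0.32*log2(45) = 1.757393. Bound = H(Pe) + Pe*log2(M-1) = 0.526034 + 0.378347 + 1.757393 = 2.6618

2.6618 bits


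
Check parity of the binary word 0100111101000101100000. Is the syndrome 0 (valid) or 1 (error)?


Syndrome = XOR of all bits = 0 XOR 1 XOR 0 XOR 0 XOR 1 XOR 1 XOR 1 XOR 1 XOR 0 XOR 1 XOR 0 XOR 0 XOR 0 XOR 1 XOR 0 XOR 1 XOR 1 XOR 0 XOR 0 XOR 0 XOR 0 XOR 0 = 1

1


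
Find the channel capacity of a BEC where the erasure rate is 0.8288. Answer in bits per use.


C = 1 - epsilon = 1 - 0.8288 = 0.1712

0.1712 bits


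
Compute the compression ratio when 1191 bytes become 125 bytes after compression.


Ratio = original / compressed = 1191 / 125 = 9.528

9.528


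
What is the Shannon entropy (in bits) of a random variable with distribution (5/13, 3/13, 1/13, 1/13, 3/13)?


H = -sum(p_i * log2(p_i)). Terms: -(5/13)*log2(5/13) = 0.530197; -(3/13)*log2(3/13) = 0.488187; -(1/13)*log2(1/13) = 0.284649; -(1/13)*log2(1/13) = 0.284649; -(3/13)*log2(3/13) = 0.488187. H = 0.530197 + 0.488187 + 0.284649 + 0.284649 + 0.488187 = 2.0759

2.0759 bits


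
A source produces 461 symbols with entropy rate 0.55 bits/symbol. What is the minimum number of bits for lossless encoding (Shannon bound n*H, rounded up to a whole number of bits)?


Minimum bits >= n * H = 461 * 0.55 = 253.55, rounded up to a whole number of bits = 254

254 bits


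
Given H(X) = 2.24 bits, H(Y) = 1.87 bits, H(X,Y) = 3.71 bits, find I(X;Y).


I(X;Y) = H(X) + H(Y) - H(X,Y) = 2.24 + 1.87 - 3.71 = 0.4

0.4 bits


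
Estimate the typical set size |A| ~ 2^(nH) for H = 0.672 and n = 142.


log2|A_typical| = nH = 142 * 0.672 = 95.424, so |A_typical| ~ 2^95.424 = 5.315e+28

5.315e+28


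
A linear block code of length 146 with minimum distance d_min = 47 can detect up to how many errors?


Detection capability = d_min - 1 = 47 - 1 = 46

46 errors


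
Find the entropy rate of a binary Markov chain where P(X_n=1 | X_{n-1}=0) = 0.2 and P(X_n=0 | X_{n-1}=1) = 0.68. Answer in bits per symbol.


Stationary distribution: pi_0 = p10/(p01+p10) = 0.7727, pi_1 = 0.2273. Entropy rate H' = pi_0*H(p01) + pi_1*H(p10) = 0.7727*0.7219 + 0.2273*0.9044 = 0.7634

0.7634 bits/symbol


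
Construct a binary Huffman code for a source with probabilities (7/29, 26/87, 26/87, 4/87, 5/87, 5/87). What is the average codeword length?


Huffman construction (repeatedly merge the two least-probable nodes; each merge adds 1 bit to every symbol beneath it): 4/87 + 5/87 = 3/29; 5/87 + 3/29 = 14/87; 14/87 + 7/29 = 35/87; 26/87 + 26/87 = 52/87; 35/87 + 52/87 = 1. Resulting codeword lengths (in the order the probabilities were given): (2, 2, 2, 4, 4, 3). L_avg = sum(p_i * l_i) = 7/29*2 + 26/87*2 + 26/87*2 + 4/87*4 + 5/87*4 + 5/87*3 = 197/87 = 2.2644

2.2644 bits


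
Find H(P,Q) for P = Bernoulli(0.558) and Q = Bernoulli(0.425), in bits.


H(P,Q) = -p*log2(q) - (1-p)*log2(1-q). -0.558*log2(0.425) = 0.688832; -0.442*log2(0.575) = 0.352878. H(P,Q) = 0.688832 + 0.352878 = 1.0417

1.0417 bits


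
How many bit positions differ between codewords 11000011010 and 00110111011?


Count differing positions: ^ ^ ^ ^ . ^ . . . . ^ = 6 differences

6


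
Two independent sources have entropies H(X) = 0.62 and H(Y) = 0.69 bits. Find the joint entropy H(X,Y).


For independent variables, H(X,Y) = H(X) + H(Y) = 0.62 + 0.69 = 1.31

1.31 bits


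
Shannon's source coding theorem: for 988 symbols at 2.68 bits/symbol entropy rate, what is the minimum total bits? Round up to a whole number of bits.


Minimum bits >= n * H = 988 * 2.68 = 2647.84, rounded up to a whole number of bits = 2648

2648 bits


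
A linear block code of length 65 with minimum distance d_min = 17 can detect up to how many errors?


Detection capability = d_min - 1 = 17 - 1 = 16

16 errors


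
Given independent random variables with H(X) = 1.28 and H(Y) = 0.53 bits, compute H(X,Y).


For independent variables, H(X,Y) = H(X) + H(Y) = 1.28 + 0.53 = 1.81

1.81 bits


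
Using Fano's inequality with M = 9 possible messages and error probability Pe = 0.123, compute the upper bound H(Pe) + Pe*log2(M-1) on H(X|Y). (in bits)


H(Pe) = -Pe*log2(Pe) - (1-Pe)*log2(1-Pe) = -0.123*log2(0.123) - 0.877*log2(0.877) = 0.371862 + 0.166061 = 0.5379. Pe*log2(M-1) = 0.123*log2(8) = 0.369000. Bound = H(Pe) + Pe*log2(M-1) = 0.371862 + 0.166061 + 0.369000 = 0.9069

0.9069 bits


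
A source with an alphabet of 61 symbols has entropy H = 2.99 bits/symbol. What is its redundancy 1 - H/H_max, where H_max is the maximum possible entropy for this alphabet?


H_max = log2(K) = log2(61) = 5.9307 bits/symbol. Redundancy = 1 - H/H_max = 1 - 2.99/5.9307 = 1 - 0.5042 = 0.4958

0.4958


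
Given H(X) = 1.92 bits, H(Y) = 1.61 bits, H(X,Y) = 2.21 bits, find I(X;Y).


I(X;Y) = H(X) + H(Y) - H(X,Y) = 1.92 + 1.61 - 2.21 = 1.32

1.32 bits


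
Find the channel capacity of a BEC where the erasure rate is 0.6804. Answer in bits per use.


C = 1 - epsilon = 1 - 0.6804 = 0.3196

0.3196 bits


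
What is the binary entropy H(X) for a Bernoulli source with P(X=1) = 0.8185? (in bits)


H = -p*log2(p) - (1-p)*log2(1-p). -0.8185*log2(0.8185) = 0.236502; -0.1815*log2(0.1815) = 0.446845. H = 0.236502 + 0.446845 = 0.6833

0.6833 bits


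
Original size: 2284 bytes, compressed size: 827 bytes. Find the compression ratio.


Ratio = original / compressed = 2284 / 827 = 2.7618

2.7618


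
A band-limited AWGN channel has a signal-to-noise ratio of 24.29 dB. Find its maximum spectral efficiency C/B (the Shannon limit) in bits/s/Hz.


SNR_linear = 10^(24.29/10) = 268.5344; C/B = log2(1 + SNR_linear) = log2(1 + 268.5344) = 8.0743

8.0743 bits/s/Hz


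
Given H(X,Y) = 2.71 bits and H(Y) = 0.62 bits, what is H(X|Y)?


H(X|Y) = H(X,Y) - H(Y) = 2.71 - 0.62 = 2.09

2.09 bits


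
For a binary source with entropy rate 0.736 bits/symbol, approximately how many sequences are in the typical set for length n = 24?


log2|A_typical| = nH = 24 * 0.736 = 17.664, so |A_typical| ~ 2^17.664 = 2.077e+05

2.077e+05


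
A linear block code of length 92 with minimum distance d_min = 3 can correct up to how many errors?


Correction capability = floor((d-1)/2) = floor((3-1)/2) = 1

1 errors


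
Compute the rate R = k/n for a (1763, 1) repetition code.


Rate = k/n = 1/1763

1/1763


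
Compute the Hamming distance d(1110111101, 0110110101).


Count differing positions: ^ . . . . . ^ . . . = 2 differences

2


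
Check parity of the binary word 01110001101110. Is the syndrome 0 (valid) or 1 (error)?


Syndrome = XOR of all bits = 0 XOR 1 XOR 1 XOR 1 XOR 0 XOR 0 XOR 0 XOR 1 XOR 1 XOR 0 XOR 1 XOR 1 XOR 1 XOR 0 = 0

0


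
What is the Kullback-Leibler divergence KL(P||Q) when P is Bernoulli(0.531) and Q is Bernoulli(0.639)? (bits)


KL = p*log2(p/q) + (1-p)*log2((1-p)/(1-q)) = 0.531*log2(0.531/0.639) + 0.469*log2(0.469/0.361) = 0.0353

0.0353 bits


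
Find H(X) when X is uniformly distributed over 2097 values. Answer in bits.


H = log2(n) = log2(2097) = 11.0341

11.0341 bits


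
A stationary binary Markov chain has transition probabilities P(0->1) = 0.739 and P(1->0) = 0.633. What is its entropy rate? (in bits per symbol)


Stationary distribution: pi_0 = p10/(p01+p10) = 0.4614, pi_1 = 0.5386. Entropy rate H' = pi_0*H(p01) + pi_1*H(p10) = 0.4614*0.8283 + 0.5386*0.9483 = 0.8929

0.8929 bits/symbol


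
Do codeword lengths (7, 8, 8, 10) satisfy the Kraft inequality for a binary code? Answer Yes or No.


Kraft sum = sum(2^(-l_i)) = 0.0166, need <= 1. Result: satisfied (a binary prefix-free code with these lengths exists)

Yes


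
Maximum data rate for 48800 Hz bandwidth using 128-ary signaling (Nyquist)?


Rate = 2 * B * log2(M) = 2 * 48800 * 7.0 = 683200.0

683200.0 bps


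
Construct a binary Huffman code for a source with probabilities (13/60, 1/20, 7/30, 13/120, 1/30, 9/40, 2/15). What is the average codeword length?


Huffman construction (repeatedly merge the two least-probable nodes; each merge adds 1 bit to every symbol beneath it): 1/30 + 1/20 = 1/12; 1/12 + 13/120 = 23/120; 2/15 + 23/120 = 13/40; 13/60 + 9/40 = 53/120; 7/30 + 13/40 = 67/120; 53/120 + 67/120 = 1. Resulting codeword lengths (in the order the probabilities were given): (2, 5, 2, 4, 5, 2, 3). L_avg = sum(p_i * l_i) = 13/60*2 + 1/20*5 + 7/30*2 + 13/120*4 + 1/30*5 + 9/40*2 + 2/15*3 = 13/5 = 2.6

2.6 bits


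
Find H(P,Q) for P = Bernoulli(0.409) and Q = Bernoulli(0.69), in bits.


H(P,Q) = -p*log2(q) - (1-p)*log2(1-q). -0.409*log2(0.69) = 0.218951; -0.591*log2(0.31) = 0.998589. H(P,Q) = 0.218951 + 0.998589 = 1.2175

1.2175 bits


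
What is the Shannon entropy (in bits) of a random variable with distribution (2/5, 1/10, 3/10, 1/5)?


H = -sum(p_i * log2(p_i)). Terms: -(2/5)*log2(2/5) = 0.528771; -(1/10)*log2(1/10) = 0.332193; -(3/10)*log2(3/10) = 0.521090; -(1/5)*log2(1/5) = 0.464386. H = 0.528771 + 0.332193 + 0.521090 + 0.464386 = 1.8464

1.8464 bits


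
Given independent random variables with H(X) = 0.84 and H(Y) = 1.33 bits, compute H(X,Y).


For independent variables, H(X,Y) = H(X) + H(Y) = 0.84 + 1.33 = 2.17

2.17 bits


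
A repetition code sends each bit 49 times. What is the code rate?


Rate = k/n = 1/49

1/49


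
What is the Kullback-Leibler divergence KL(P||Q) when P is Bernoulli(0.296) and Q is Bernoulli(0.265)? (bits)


KL = p*log2(p/q) + (1-p)*log2((1-p)/(1-q)) = 0.296*log2(0.296/0.265) + 0.704*log2(0.704/0.735) = 0.0035

0.0035 bits


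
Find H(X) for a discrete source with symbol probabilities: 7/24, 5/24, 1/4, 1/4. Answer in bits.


H = -sum(p_i * log2(p_i)). Terms: -(7/24)*log2(7/24) = 0.518469; -(5/24)*log2(5/24) = 0.471466; -(1/4)*log2(1/4) = 0.500000; -(1/4)*log2(1/4) = 0.500000. H = 0.518469 + 0.471466 + 0.500000 + 0.500000 = 1.9899

1.9899 bits


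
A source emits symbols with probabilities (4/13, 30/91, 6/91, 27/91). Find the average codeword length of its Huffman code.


Huffman construction (repeatedly merge the two least-probable nodes; each merge adds 1 bit to every symbol beneath it): 6/91 + 27/91 = 33/91; 4/13 + 30/91 = 58/91; 33/91 + 58/91 = 1. Resulting codeword lengths (in the order the probabilities were given): (2, 2, 2, 2). L_avg = sum(p_i * l_i) = 4/13*2 + 30/91*2 + 6/91*2 + 27/91*2 = 2

2.0 bits


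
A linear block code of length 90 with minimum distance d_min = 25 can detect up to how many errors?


Detection capability = d_min - 1 = 25 - 1 = 24

24 errors


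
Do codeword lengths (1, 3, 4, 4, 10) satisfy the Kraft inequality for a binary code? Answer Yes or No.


Kraft sum = sum(2^(-l_i)) = 0.751, need <= 1. Result: satisfied (a binary prefix-free code with these lengths exists)

Yes


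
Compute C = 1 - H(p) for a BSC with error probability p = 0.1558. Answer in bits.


H(p) = -p*log2(p) - (1-p)*log2(1-p) = -0.1558*log2(0.1558) - 0.8442*log2(0.8442) = 0.417892 + 0.206275 = 0.6242. C = 1 - H(p) = 1 - 0.6242 = 0.3758

0.3758 bits


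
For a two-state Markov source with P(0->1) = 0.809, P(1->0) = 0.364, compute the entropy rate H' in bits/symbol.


Stationary distribution: pi_0 = p10/(p01+p10) = 0.3103, pi_1 = 0.6897. Entropy rate H' = pi_0*H(p01) + pi_1*H(p10) = 0.3103*0.7036 + 0.6897*0.946 = 0.8707

0.8707 bits/symbol


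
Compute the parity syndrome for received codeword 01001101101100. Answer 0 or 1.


Syndrome = XOR of all bits = 0 XOR 1 XOR 0 XOR 0 XOR 1 XOR 1 XOR 0 XOR 1 XOR 1 XOR 0 XOR 1 XOR 1 XOR 0 XOR 0 = 1

1


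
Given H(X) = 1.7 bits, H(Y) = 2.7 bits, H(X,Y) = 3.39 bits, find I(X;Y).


I(X;Y) = H(X) + H(Y) - H(X,Y) = 1.7 + 2.7 - 3.39 = 1.01

1.01 bits


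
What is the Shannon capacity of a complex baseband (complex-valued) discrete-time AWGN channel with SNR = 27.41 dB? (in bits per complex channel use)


SNR_linear = 10^(27.41/10) = 550.8077; C = log2(1 + SNR_linear) = log2(1 + 550.8077) = 9.108

9.108 bits/channel use


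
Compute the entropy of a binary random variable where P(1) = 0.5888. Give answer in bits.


H = -p*log2(p) - (1-p)*log2(1-p). -0.5888*log2(0.5888) = 0.449932; -0.4112*log2(0.4112) = 0.527195. H = 0.449932 + 0.527195 = 0.9771

0.9771 bits


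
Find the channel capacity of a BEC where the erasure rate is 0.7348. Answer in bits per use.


C = 1 - epsilon = 1 - 0.7348 = 0.2652

0.2652 bits


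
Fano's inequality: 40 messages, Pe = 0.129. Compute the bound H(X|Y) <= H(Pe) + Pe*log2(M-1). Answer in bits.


H(Pe) = -Pe*log2(Pe) - (1-Pe)*log2(1-Pe) = -0.129*log2(0.129) - 0.871*log2(0.871) = 0.381138 + 0.173551 = 0.5547. Pe*log2(M-1) = 0.129*log2(39) = 0.681817. Bound = H(Pe) + Pe*log2(M-1) = 0.381138 + 0.173551 + 0.681817 = 1.2365

1.2365 bits


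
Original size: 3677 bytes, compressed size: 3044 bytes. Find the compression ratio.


Ratio = original / compressed = 3677 / 3044 = 1.208

1.208


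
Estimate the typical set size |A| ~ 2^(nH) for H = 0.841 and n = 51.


log2|A_typical| = nH = 51 * 0.841 = 42.891, so |A_typical| ~ 2^42.891 = 8.156e+12

8.156e+12


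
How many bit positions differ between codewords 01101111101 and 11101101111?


Count differing positions: ^ . . . . . ^ . . ^ . = 3 differences

3


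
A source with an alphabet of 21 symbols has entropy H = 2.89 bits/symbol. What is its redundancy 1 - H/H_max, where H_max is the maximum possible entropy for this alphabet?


H_max = log2(K) = log2(21) = 4.3923 bits/symbol. Redundancy = 1 - H/H_max = 1 - 2.89/4.3923 = 1 - 0.658 = 0.342

0.342


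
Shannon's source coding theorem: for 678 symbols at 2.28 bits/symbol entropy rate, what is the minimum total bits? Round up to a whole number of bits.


Minimum bits >= n * H = 678 * 2.28 = 1545.84, rounded up to a whole number of bits = 1546

1546 bits


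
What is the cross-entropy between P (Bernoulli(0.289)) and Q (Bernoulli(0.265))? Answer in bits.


H(P,Q) = -p*log2(q) - (1-p)*log2(1-q). -0.289*log2(0.265) = 0.553705; -0.711*log2(0.735) = 0.315815. H(P,Q) = 0.553705 + 0.315815 = 0.8695

0.8695 bits


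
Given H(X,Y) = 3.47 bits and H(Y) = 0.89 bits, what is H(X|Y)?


H(X|Y) = H(X,Y) - H(Y) = 3.47 - 0.89 = 2.58

2.58 bits


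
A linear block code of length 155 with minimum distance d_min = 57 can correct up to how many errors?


Correction capability = floor((d-1)/2) = floor((57-1)/2) = 28

28 errors


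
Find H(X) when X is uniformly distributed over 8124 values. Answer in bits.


H = log2(n) = log2(8124) = 12.988

12.988 bits


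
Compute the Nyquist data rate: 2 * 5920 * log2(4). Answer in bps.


Rate = 2 * B * log2(M) = 2 * 5920 * 2.0 = 23680.0

23680.0 bps


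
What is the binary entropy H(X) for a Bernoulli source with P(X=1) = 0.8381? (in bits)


H = -p*log2(p) - (1-p)*log2(1-p). -0.8381*log2(0.8381) = 0.213553; -0.1619*log2(0.1619) = 0.425283. H = 0.213553 + 0.425283 = 0.6388

0.6388 bits


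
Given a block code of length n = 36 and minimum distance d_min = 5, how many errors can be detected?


Detection capability = d_min - 1 = 5 - 1 = 4

4 errors


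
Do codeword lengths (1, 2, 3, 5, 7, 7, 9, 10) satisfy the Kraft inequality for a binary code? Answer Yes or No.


Kraft sum = sum(2^(-l_i)) = 0.9248, need <= 1. Result: satisfied (a binary prefix-free code with these lengths exists)

Yes


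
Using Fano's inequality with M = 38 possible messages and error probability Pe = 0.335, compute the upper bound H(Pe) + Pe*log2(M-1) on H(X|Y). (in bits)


H(Pe) = -Pe*log2(Pe) - (1-Pe)*log2(1-Pe) = -0.335*log2(0.335) - 0.665*log2(0.665) = 0.528552 + 0.391402 = 0.92. Pe*log2(M-1) = 0.335*log2(37) = 1.745167. Bound = H(Pe) + Pe*log2(M-1) = 0.528552 + 0.391402 + 1.745167 = 2.6651

2.6651 bits


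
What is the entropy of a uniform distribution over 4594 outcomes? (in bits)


H = log2(n) = log2(4594) = 12.1655

12.1655 bits


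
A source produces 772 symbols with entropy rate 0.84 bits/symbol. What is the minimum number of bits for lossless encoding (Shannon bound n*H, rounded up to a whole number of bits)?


Minimum bits >= n * H = 772 * 0.84 = 648.48, rounded up to a whole number of bits = 649

649 bits


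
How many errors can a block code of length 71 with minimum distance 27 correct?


Correction capability = floor((d-1)/2) = floor((27-1)/2) = 13

13 errors


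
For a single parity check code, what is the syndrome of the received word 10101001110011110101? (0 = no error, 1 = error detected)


Syndrome = XOR of all bits = 1 XOR 0 XOR 1 XOR 0 XOR 1 XOR 0 XOR 0 XOR 1 XOR 1 XOR 1 XOR 0 XOR 0 XOR 1 XOR 1 XOR 1 XOR 1 XOR 0 XOR 1 XOR 0 XOR 1 = 0

0


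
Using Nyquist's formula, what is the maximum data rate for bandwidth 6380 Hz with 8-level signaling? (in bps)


Rate = 2 * B * log2(M) = 2 * 6380 * 3.0 = 38280.0

38280.0 bps


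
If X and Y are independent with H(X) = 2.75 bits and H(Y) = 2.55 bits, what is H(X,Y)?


For independent variables, H(X,Y) = H(X) + H(Y) = 2.75 + 2.55 = 5.3

5.3 bits


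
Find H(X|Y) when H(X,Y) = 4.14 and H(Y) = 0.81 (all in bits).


H(X|Y) = H(X,Y) - H(Y) = 4.14 - 0.81 = 3.33

3.33 bits


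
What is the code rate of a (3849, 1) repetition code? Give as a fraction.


Rate = k/n = 1/3849

1/3849
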